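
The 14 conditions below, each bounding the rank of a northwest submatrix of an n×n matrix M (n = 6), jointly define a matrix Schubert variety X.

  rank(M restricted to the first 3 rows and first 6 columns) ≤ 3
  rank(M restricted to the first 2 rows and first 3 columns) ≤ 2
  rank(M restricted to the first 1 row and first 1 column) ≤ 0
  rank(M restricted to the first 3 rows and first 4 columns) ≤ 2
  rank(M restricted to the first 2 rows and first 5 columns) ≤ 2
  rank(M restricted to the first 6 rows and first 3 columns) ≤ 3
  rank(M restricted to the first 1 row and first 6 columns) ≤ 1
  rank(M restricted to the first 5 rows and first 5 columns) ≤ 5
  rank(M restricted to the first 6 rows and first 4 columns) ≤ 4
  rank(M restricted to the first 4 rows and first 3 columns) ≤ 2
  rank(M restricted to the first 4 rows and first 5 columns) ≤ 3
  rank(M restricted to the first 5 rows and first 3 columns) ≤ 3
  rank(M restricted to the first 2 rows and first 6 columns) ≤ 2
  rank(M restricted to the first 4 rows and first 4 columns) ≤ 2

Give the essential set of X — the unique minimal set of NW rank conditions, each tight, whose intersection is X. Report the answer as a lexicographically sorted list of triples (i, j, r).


Rank table r_w(6×6) implied by the 14 constraints:

  row 1: 0 | 1 | 1 | 1 | 1 | 1
  row 2: 1 | 2 | 2 | 2 | 2 | 2
  row 3: 1 | 2 | 2 | 2 | 3 | 3
  row 4: 1 | 2 | 2 | 2 | 3 | 4
  row 5: 1 | 2 | 3 | 3 | 4 | 5
  row 6: 1 | 2 | 3 | 4 | 5 | 6

reading off 1-entries of Δ²R: w = (2, 1, 5, 6, 3, 4).

2 SE-corners of the 5-cell Rothe diagram give Ess(w):

[(1, 1, 0), (4, 4, 2)]


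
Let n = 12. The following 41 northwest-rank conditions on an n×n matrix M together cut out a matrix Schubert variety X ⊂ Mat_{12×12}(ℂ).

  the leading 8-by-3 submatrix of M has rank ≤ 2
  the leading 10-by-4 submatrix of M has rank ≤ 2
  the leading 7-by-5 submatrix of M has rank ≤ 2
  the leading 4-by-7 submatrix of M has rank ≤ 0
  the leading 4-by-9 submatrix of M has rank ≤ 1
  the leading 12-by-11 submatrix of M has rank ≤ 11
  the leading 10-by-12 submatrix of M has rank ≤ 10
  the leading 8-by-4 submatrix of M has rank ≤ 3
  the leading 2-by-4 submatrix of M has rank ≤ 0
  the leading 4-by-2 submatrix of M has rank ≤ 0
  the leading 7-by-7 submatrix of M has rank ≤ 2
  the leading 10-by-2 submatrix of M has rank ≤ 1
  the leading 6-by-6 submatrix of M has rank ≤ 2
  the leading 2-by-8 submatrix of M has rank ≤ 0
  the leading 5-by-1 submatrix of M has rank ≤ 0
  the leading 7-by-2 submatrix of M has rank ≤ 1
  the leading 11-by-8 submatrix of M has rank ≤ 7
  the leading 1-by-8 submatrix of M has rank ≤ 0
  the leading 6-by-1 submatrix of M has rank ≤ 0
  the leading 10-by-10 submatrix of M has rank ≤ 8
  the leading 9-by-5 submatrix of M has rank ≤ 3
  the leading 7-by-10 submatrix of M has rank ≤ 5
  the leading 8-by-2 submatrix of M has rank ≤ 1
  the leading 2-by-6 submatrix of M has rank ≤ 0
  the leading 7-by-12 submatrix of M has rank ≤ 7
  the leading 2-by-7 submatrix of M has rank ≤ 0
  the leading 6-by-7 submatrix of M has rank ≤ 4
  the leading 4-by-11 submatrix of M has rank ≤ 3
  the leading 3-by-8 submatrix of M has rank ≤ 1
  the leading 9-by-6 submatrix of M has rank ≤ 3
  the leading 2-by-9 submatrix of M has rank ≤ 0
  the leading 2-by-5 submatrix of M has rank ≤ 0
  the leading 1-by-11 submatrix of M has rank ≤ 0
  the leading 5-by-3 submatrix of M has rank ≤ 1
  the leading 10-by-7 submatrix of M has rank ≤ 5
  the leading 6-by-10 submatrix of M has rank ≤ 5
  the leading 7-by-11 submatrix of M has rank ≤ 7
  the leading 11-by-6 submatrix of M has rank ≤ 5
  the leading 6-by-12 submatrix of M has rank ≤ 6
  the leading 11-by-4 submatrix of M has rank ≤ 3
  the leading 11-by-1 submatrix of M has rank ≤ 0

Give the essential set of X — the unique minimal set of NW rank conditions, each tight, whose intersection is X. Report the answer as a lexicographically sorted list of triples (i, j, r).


Rank table r_w(12×12) implied by the 41 constraints:

  R[1]: 0, 0, 0, 0, 0, 0, 0, 0, 0, 0, 0, 1
  R[2]: 0, 0, 0, 0, 0, 0, 0, 0, 0, 1, 1, 2
  R[3]: 0, 0, 0, 0, 0, 0, 0, 1, 1, 2, 2, 3
  R[4]: 0, 0, 0, 0, 0, 0, 0, 1, 1, 2, 3, 4
  R[5]: 0, 1, 1, 1, 1, 1, 1, 2, 2, 3, 4, 5
  R[6]: 0, 1, 2, 2, 2, 2, 2, 3, 3, 4, 5, 6
  R[7]: 0, 1, 2, 2, 2, 2, 2, 3, 4, 5, 6, 7
  R[8]: 0, 1, 2, 2, 3, 3, 3, 4, 5, 6, 7, 8
  R[9]: 0, 1, 2, 2, 3, 3, 4, 5, 6, 7, 8, 9
  R[10]: 0, 1, 2, 2, 3, 4, 5, 6, 7, 8, 9, 10
  R[11]: 0, 1, 2, 3, 4, 5, 6, 7, 8, 9, 10, 11
  R[12]: 1, 2, 3, 4, 5, 6, 7, 8, 9, 10, 11, 12

so w = (12, 10, 8, 11, 2, 3, 9, 5, 7, 6, 4, 1).

Rothe diagram D(w) (50 cells), 8 SE-corners (essential conditions):

[(1, 11, 0), (2, 9, 0), (4, 7, 0), (4, 9, 1), (7, 7, 2), (9, 6, 3), (10, 4, 2), (11, 1, 0)]


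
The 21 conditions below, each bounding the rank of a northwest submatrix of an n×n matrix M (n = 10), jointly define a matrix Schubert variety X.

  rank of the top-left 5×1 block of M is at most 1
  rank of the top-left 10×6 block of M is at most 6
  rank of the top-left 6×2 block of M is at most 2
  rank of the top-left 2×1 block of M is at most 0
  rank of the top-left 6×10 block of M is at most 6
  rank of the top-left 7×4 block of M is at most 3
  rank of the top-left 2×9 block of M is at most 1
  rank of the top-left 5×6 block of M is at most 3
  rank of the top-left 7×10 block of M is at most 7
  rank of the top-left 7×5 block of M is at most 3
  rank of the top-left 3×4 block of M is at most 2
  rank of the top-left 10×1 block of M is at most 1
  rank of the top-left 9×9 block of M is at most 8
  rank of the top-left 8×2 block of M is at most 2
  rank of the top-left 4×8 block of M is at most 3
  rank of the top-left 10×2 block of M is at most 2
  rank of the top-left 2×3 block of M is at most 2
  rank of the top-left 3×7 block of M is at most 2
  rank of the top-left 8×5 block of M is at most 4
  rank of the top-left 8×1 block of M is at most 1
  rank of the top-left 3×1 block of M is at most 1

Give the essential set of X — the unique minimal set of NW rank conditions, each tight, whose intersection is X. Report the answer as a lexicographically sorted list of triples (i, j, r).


Recovering R(i,j) via the rank-extension bound from the 21 conditions:

  R[1]: 0, 1, 1, 1, 1, 1, 1, 1, 1, 1
  R[2]: 0, 1, 1, 1, 1, 1, 1, 1, 1, 2
  R[3]: 1, 2, 2, 2, 2, 2, 2, 2, 2, 3
  R[4]: 1, 2, 3, 3, 3, 3, 3, 3, 3, 4
  R[5]: 1, 2, 3, 3, 3, 3, 4, 4, 4, 5
  R[6]: 1, 2, 3, 3, 3, 4, 5, 5, 5, 6
  R[7]: 1, 2, 3, 3, 3, 4, 5, 6, 6, 7
  R[8]: 1, 2, 3, 4, 4, 5, 6, 7, 7, 8
  R[9]: 1, 2, 3, 4, 5, 6, 7, 8, 8, 9
  R[10]: 1, 2, 3, 4, 5, 6, 7, 8, 9, 10

the unique w with this rank table is (2, 10, 1, 3, 7, 6, 8, 4, 5, 9).

ℓ(w)=16; the 4 essential cells (i,j,r):

[(2, 1, 0), (2, 9, 1), (5, 6, 3), (7, 5, 3)]


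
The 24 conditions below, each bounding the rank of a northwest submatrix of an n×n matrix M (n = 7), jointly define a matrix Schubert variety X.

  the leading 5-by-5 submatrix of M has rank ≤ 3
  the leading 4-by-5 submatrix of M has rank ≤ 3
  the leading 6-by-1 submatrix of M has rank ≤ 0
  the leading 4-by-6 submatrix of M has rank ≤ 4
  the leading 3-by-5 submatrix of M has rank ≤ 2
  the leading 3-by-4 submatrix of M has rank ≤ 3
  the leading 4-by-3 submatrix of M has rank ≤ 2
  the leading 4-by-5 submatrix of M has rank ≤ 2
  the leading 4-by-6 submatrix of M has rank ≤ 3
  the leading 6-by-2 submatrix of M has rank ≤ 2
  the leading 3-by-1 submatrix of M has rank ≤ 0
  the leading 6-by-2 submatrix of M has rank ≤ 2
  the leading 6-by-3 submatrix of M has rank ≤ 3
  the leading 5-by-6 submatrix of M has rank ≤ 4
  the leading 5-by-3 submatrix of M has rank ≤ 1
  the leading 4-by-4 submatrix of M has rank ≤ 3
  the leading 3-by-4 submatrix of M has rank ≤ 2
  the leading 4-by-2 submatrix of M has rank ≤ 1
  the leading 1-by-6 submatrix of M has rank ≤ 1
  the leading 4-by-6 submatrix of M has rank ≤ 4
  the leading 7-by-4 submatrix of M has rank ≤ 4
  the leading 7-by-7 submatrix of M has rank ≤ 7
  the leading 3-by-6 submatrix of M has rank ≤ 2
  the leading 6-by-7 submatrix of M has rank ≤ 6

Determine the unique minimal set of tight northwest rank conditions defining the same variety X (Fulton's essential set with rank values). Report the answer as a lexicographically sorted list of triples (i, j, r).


Computing R[i][j] = min implied NW-rank bound (n=7, 24 conditions):

  i=1: 0 1 1 1 1 1 1
  i=2: 0 1 1 2 2 2 2
  i=3: 0 1 1 2 2 2 3
  i=4: 0 1 1 2 2 3 4
  i=5: 0 1 1 2 3 4 5
  i=6: 0 1 2 3 4 5 6
  i=7: 1 2 3 4 5 6 7

hence w(1..7) = (2, 4, 7, 6, 5, 3, 1).

Rothe diagram D(w) (13 cells), 4 SE-corners (essential conditions):

[(3, 6, 2), (4, 5, 2), (5, 3, 1), (6, 1, 0)]


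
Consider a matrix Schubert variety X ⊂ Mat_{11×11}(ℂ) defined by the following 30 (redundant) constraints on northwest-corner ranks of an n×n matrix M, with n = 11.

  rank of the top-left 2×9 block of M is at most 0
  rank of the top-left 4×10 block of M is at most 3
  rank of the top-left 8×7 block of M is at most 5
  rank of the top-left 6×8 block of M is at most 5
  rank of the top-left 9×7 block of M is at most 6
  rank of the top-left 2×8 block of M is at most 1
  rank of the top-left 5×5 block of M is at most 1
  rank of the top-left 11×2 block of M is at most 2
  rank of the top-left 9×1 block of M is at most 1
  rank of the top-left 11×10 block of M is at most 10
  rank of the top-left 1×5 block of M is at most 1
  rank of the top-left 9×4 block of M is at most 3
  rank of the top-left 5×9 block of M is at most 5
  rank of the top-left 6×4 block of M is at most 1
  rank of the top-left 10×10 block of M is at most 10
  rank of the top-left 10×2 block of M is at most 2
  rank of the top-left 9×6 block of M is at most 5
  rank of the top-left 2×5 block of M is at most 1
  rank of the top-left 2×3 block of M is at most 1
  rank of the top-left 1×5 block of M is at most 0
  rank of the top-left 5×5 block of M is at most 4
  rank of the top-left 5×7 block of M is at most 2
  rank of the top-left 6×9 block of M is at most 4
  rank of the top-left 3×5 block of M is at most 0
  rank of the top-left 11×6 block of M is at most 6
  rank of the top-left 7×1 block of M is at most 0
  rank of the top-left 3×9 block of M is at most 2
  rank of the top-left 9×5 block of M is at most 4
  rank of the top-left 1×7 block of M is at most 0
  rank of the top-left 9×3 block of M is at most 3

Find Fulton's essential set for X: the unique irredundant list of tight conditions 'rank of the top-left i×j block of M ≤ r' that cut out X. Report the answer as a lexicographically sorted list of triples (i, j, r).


Propagating the 30 rank bounds to every northwest block:

  0 0 0 0 0 0 0 0 0 1 1
  0 0 0 0 0 0 0 0 0 1 2
  0 0 0 0 0 1 1 1 1 2 3
  0 1 1 1 1 2 2 2 2 3 4
  0 1 1 1 1 2 2 3 3 4 5
  0 1 1 1 2 3 3 4 4 5 6
  0 1 2 2 3 4 4 5 5 6 7
  1 2 3 3 4 5 5 6 6 7 8
  1 2 3 3 4 5 6 7 7 8 9
  1 2 3 4 5 6 7 8 8 9 10
  1 2 3 4 5 6 7 8 9 10 11

the unique w with this rank table is (10, 11, 6, 2, 8, 5, 3, 1, 7, 4, 9).

D(w) has 34 cells with 7 SE-corners; essential set:

[(2, 9, 0), (3, 5, 0), (5, 5, 1), (5, 7, 2), (6, 4, 1), (7, 1, 0), (9, 4, 3)]


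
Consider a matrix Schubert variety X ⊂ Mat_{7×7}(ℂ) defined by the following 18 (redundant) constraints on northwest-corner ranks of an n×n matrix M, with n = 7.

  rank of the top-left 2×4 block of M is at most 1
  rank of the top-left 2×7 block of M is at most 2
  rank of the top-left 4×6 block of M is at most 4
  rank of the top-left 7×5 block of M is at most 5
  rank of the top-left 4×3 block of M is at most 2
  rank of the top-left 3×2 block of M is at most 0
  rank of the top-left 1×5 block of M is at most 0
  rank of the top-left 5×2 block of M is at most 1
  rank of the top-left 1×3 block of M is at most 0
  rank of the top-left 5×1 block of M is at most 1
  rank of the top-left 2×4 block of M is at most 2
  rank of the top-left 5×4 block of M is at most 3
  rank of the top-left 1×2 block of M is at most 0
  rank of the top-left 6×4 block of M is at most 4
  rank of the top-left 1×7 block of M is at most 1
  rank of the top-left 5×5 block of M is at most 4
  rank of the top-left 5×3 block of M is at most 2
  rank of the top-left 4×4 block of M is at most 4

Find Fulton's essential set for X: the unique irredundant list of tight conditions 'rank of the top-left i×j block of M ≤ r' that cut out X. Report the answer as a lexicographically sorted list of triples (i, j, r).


Computing R[i][j] = min implied NW-rank bound (n=7, 18 conditions):

  row 1: 0 | 0 | 0 | 0 | 0 | 1 | 1
  row 2: 0 | 0 | 1 | 1 | 1 | 2 | 2
  row 3: 0 | 0 | 1 | 2 | 2 | 3 | 3
  row 4: 1 | 1 | 2 | 3 | 3 | 4 | 4
  row 5: 1 | 1 | 2 | 3 | 4 | 5 | 5
  row 6: 1 | 2 | 3 | 4 | 5 | 6 | 6
  row 7: 1 | 2 | 3 | 4 | 5 | 6 | 7

second differences of R give the permutation w = (6, 3, 4, 1, 5, 2, 7).

ℓ(w)=10; the 3 essential cells (i,j,r):

[(1, 5, 0), (3, 2, 0), (5, 2, 1)]


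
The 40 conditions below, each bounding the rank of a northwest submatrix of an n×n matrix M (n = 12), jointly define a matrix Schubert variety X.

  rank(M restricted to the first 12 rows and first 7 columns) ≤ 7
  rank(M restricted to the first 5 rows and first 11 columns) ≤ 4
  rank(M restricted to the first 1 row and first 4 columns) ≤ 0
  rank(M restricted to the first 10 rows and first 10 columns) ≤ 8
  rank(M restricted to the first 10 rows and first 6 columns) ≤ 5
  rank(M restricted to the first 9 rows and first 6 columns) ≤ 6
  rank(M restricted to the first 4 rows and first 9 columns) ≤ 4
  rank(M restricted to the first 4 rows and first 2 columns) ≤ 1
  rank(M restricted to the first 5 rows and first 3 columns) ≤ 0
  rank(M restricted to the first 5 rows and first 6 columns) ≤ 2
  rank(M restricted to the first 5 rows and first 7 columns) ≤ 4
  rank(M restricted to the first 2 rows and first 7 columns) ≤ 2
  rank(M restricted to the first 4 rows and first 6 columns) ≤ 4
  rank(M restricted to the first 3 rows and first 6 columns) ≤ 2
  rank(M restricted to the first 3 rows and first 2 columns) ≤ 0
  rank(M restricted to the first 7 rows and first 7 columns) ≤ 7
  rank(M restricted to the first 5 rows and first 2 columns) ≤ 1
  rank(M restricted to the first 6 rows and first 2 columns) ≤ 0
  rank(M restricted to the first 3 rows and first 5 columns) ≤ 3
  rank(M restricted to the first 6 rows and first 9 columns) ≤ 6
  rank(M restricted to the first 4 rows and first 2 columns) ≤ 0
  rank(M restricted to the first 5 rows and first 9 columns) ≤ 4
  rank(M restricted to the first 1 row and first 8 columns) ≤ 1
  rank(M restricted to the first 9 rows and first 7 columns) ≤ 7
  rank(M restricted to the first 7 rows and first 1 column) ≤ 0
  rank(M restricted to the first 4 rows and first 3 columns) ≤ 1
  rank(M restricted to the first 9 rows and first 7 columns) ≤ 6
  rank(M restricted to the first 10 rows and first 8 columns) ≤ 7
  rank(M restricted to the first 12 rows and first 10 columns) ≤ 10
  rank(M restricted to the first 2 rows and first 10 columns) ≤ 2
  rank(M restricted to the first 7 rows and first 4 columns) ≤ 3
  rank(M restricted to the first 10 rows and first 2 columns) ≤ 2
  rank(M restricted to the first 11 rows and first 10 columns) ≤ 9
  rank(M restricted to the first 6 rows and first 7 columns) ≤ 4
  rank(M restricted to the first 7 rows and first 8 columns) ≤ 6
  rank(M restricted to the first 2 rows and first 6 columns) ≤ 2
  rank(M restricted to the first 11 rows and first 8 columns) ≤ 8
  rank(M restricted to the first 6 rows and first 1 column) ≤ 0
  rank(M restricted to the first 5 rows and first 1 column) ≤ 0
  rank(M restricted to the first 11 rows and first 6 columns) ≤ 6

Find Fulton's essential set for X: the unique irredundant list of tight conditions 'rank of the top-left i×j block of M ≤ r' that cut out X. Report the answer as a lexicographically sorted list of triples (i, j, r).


Recovering R(i,j) via the rank-extension bound from the 40 conditions:

  row 1: 0, 0, 0, 0, 1, 1, 1, 1, 1, 1, 1, 1
  row 2: 0, 0, 0, 1, 2, 2, 2, 2, 2, 2, 2, 2
  row 3: 0, 0, 0, 1, 2, 2, 3, 3, 3, 3, 3, 3
  row 4: 0, 0, 0, 1, 2, 2, 3, 4, 4, 4, 4, 4
  row 5: 0, 0, 0, 1, 2, 2, 3, 4, 4, 4, 4, 5
  row 6: 0, 0, 1, 2, 3, 3, 4, 5, 5, 5, 5, 6
  row 7: 0, 1, 2, 3, 4, 4, 5, 6, 6, 6, 6, 7
  row 8: 1, 2, 3, 4, 5, 5, 6, 7, 7, 7, 7, 8
  row 9: 1, 2, 3, 4, 5, 5, 6, 7, 8, 8, 8, 9
  row 10: 1, 2, 3, 4, 5, 5, 6, 7, 8, 8, 9, 10
  row 11: 1, 2, 3, 4, 5, 6, 7, 8, 9, 9, 10, 11
  row 12: 1, 2, 3, 4, 5, 6, 7, 8, 9, 10, 11, 12

second differences of R give the permutation w = (5, 4, 7, 8, 12, 3, 2, 1, 9, 11, 6, 10).

Rothe diagram D(w) (28 cells), 8 SE-corners (essential conditions):

[(1, 4, 0), (5, 3, 0), (5, 6, 2), (5, 11, 4), (6, 2, 0), (7, 1, 0), (10, 6, 5), (10, 10, 8)]


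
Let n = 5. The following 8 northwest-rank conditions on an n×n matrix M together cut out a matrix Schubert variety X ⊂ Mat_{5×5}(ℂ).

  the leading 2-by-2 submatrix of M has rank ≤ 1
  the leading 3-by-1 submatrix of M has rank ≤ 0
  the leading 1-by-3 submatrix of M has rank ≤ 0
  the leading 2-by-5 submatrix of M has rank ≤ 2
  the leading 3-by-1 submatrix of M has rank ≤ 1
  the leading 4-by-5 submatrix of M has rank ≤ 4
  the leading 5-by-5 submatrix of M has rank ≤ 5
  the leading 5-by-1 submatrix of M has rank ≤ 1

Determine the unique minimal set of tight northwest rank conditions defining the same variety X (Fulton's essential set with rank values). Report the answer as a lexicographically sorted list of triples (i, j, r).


Propagating the 8 rank bounds to every northwest block:

  row 1: 0  0  0  1  1
  row 2: 0  1  1  2  2
  row 3: 0  1  2  3  3
  row 4: 1  2  3  4  4
  row 5: 1  2  3  4  5

giving w = (4, 2, 3, 1, 5) via Δ²R.

D(w) has 5 cells with 2 SE-corners; essential set:

[(1, 3, 0), (3, 1, 0)]


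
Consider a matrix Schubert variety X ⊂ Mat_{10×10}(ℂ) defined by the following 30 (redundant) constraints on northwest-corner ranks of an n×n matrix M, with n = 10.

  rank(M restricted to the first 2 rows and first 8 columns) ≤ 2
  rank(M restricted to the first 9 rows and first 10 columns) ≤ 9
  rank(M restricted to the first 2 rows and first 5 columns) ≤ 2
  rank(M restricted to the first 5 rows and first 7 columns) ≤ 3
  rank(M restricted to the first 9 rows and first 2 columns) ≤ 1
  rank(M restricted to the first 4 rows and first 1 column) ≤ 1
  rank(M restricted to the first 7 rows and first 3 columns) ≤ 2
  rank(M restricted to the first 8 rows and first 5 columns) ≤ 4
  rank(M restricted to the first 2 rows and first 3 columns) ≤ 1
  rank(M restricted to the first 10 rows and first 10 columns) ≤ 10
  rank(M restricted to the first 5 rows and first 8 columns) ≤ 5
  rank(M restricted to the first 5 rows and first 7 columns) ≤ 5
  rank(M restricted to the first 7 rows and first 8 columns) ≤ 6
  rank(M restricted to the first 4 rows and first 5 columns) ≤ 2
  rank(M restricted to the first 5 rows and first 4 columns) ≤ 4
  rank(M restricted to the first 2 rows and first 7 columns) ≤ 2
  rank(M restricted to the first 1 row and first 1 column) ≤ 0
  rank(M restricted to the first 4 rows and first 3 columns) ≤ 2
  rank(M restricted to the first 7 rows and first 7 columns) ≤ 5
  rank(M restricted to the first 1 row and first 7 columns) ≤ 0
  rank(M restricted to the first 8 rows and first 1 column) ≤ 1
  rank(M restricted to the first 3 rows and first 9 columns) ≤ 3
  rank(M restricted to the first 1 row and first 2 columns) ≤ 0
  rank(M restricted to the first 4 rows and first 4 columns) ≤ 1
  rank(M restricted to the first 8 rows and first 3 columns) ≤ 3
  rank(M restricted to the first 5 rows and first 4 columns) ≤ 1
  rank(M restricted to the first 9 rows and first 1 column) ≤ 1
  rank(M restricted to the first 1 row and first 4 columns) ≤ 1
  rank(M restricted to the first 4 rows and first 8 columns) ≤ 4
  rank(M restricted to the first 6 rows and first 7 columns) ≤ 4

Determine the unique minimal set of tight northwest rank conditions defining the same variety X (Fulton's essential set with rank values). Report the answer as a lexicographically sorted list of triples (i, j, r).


Reconstructing r_w from the 30 given conditions:

  row 1: 0, 0, 0, 0, 0, 0, 0, 1, 1, 1
  row 2: 1, 1, 1, 1, 1, 1, 1, 2, 2, 2
  row 3: 1, 1, 1, 1, 2, 2, 2, 3, 3, 3
  row 4: 1, 1, 1, 1, 2, 3, 3, 4, 4, 4
  row 5: 1, 1, 1, 1, 2, 3, 3, 4, 5, 5
  row 6: 1, 1, 2, 2, 3, 4, 4, 5, 6, 6
  row 7: 1, 1, 2, 3, 4, 5, 5, 6, 7, 7
  row 8: 1, 1, 2, 3, 4, 5, 6, 7, 8, 8
  row 9: 1, 1, 2, 3, 4, 5, 6, 7, 8, 9
  row 10: 1, 2, 3, 4, 5, 6, 7, 8, 9, 10

so w = (8, 1, 5, 6, 9, 3, 4, 7, 10, 2).

ℓ(w)=21; the 4 essential cells (i,j,r):

[(1, 7, 0), (5, 4, 1), (5, 7, 3), (9, 2, 1)]


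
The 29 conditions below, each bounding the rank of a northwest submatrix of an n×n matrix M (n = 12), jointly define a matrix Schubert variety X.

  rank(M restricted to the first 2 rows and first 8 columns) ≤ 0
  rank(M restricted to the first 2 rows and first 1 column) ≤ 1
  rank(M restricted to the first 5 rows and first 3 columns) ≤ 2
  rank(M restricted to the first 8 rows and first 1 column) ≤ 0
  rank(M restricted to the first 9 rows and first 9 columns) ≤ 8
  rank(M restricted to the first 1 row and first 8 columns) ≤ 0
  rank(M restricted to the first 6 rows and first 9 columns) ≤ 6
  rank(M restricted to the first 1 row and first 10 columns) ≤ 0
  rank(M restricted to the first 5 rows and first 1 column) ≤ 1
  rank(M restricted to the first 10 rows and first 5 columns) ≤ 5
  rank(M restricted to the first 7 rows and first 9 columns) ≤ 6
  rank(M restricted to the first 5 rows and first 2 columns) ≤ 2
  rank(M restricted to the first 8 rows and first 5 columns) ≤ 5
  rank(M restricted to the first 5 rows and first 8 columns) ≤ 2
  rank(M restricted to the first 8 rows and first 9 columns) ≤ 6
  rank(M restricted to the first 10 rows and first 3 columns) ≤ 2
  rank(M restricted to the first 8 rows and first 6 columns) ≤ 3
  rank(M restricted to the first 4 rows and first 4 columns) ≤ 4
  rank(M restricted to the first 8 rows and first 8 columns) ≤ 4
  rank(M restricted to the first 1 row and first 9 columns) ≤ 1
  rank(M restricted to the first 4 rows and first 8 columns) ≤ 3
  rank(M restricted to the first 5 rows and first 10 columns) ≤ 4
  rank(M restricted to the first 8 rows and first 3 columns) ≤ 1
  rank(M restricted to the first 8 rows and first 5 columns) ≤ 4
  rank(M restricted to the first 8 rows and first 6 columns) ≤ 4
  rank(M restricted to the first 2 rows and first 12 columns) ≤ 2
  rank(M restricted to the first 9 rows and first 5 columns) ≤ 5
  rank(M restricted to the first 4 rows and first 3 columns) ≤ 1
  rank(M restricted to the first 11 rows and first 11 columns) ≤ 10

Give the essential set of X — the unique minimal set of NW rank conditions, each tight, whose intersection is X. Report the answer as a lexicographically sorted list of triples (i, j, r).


Reconstructing r_w from the 29 given conditions:

  i=1: 0  0  0  0  0  0  0  0  0  0  1  1
  i=2: 0  0  0  0  0  0  0  0  1  1  2  2
  i=3: 0  1  1  1  1  1  1  1  2  2  3  3
  i=4: 0  1  1  2  2  2  2  2  3  3  4  4
  i=5: 0  1  1  2  2  2  2  2  3  4  5  5
  i=6: 0  1  1  2  3  3  3  3  4  5  6  6
  i=7: 0  1  1  2  3  3  4  4  5  6  7  7
  i=8: 0  1  1  2  3  3  4  4  5  6  7  8
  i=9: 1  2  2  3  4  4  5  5  6  7  8  9
  i=10: 1  2  2  3  4  5  6  6  7  8  9  10
  i=11: 1  2  3  4  5  6  7  7  8  9  10  11
  i=12: 1  2  3  4  5  6  7  8  9  10  11  12

so w = (11, 9, 2, 4, 10, 5, 7, 12, 1, 6, 3, 8).

Fulton essential set (8 of the 37 Rothe cells):

[(1, 10, 0), (2, 8, 0), (5, 8, 2), (8, 1, 0), (8, 3, 1), (8, 6, 3), (8, 8, 4), (10, 3, 2)]


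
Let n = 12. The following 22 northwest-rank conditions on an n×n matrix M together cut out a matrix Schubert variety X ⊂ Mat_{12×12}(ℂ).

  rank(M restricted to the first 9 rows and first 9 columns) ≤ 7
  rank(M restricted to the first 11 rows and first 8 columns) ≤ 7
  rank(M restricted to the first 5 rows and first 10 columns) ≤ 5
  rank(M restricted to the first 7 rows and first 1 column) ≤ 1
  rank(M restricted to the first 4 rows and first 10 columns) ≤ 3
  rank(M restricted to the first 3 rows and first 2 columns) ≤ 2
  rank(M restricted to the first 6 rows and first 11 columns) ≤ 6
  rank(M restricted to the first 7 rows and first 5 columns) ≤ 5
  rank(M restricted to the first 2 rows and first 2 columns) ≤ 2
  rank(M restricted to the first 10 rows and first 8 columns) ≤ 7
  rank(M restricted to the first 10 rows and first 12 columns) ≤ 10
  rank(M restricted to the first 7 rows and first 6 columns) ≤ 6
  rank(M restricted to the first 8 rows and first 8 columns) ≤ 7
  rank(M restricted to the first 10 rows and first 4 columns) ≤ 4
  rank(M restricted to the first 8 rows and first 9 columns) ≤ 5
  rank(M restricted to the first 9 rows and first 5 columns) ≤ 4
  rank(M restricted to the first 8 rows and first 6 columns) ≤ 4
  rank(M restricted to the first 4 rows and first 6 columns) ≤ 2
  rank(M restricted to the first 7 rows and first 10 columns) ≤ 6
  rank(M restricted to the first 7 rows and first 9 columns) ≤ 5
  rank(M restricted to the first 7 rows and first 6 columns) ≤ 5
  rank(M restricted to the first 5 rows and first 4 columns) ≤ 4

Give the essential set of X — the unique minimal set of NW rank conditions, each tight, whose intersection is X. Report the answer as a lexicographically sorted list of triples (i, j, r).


Computing R[i][j] = min implied NW-rank bound (n=12, 22 conditions):

  1 1 1 1 1 1 1 1 1 1 1 1
  1 2 2 2 2 2 2 2 2 2 2 2
  1 2 2 2 2 2 3 3 3 3 3 3
  1 2 2 2 2 2 3 3 3 3 4 4
  1 2 3 3 3 3 4 4 4 4 5 5
  1 2 3 4 4 4 5 5 5 5 6 6
  1 2 3 4 4 4 5 5 5 6 7 7
  1 2 3 4 4 4 5 5 5 6 7 8
  1 2 3 4 4 5 6 6 6 7 8 9
  1 2 3 4 5 6 7 7 7 8 9 10
  1 2 3 4 5 6 7 7 8 9 10 11
  1 2 3 4 5 6 7 8 9 10 11 12

second differences of R give the permutation w = (1, 2, 7, 11, 3, 4, 10, 12, 6, 5, 9, 8).

|D(w)|=21, |Ess(w)|=6:

[(4, 6, 2), (4, 10, 3), (8, 6, 4), (8, 9, 5), (9, 5, 4), (11, 8, 7)]


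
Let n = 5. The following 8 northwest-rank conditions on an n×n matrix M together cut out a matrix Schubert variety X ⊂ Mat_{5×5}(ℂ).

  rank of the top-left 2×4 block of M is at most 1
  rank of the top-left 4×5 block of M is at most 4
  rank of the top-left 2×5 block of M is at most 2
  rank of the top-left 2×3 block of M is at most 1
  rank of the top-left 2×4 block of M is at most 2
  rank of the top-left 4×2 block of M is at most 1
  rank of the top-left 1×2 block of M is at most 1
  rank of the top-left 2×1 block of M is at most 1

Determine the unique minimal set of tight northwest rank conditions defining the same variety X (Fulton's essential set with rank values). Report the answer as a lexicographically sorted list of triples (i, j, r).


Computing R[i][j] = min implied NW-rank bound (n=5, 8 conditions):

  i=1: 1 | 1 | 1 | 1 | 1
  i=2: 1 | 1 | 1 | 1 | 2
  i=3: 1 | 1 | 2 | 2 | 3
  i=4: 1 | 1 | 2 | 3 | 4
  i=5: 1 | 2 | 3 | 4 | 5

giving w = (1, 5, 3, 4, 2) via Δ²R.

Fulton essential set (2 of the 5 Rothe cells):

[(2, 4, 1), (4, 2, 1)]


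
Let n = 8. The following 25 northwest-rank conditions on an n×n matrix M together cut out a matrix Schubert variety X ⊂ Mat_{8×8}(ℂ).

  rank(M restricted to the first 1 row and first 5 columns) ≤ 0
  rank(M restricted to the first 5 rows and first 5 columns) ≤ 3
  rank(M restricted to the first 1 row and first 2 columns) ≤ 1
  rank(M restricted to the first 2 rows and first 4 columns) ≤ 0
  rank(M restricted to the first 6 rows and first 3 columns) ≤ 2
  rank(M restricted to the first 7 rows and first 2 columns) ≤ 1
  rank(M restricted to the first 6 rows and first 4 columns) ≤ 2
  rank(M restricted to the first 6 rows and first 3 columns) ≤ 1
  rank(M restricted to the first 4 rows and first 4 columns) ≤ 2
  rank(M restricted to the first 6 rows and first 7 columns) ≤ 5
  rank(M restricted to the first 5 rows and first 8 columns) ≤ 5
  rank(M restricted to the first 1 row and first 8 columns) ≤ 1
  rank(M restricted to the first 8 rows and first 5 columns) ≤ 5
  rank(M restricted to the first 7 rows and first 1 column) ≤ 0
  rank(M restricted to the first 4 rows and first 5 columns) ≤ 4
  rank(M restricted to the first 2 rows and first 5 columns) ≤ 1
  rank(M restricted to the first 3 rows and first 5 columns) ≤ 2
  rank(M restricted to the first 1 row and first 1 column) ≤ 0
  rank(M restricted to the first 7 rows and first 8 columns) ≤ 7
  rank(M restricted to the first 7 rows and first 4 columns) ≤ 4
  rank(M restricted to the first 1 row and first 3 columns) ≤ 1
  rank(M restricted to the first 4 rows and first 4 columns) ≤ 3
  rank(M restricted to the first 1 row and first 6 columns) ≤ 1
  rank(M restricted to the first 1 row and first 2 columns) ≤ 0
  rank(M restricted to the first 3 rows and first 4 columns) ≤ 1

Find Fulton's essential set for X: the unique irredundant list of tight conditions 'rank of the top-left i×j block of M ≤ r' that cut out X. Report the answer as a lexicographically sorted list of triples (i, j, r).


Computing R[i][j] = min implied NW-rank bound (n=8, 25 conditions):

  0 | 0 | 0 | 0 | 0 | 1 | 1 | 1
  0 | 0 | 0 | 0 | 1 | 2 | 2 | 2
  0 | 1 | 1 | 1 | 2 | 3 | 3 | 3
  0 | 1 | 1 | 2 | 3 | 4 | 4 | 4
  0 | 1 | 1 | 2 | 3 | 4 | 5 | 5
  0 | 1 | 1 | 2 | 3 | 4 | 5 | 6
  0 | 1 | 2 | 3 | 4 | 5 | 6 | 7
  1 | 2 | 3 | 4 | 5 | 6 | 7 | 8

the unique w with this rank table is (6, 5, 2, 4, 7, 8, 3, 1).

D(w) has 17 cells with 4 SE-corners; essential set:

[(1, 5, 0), (2, 4, 0), (6, 3, 1), (7, 1, 0)]


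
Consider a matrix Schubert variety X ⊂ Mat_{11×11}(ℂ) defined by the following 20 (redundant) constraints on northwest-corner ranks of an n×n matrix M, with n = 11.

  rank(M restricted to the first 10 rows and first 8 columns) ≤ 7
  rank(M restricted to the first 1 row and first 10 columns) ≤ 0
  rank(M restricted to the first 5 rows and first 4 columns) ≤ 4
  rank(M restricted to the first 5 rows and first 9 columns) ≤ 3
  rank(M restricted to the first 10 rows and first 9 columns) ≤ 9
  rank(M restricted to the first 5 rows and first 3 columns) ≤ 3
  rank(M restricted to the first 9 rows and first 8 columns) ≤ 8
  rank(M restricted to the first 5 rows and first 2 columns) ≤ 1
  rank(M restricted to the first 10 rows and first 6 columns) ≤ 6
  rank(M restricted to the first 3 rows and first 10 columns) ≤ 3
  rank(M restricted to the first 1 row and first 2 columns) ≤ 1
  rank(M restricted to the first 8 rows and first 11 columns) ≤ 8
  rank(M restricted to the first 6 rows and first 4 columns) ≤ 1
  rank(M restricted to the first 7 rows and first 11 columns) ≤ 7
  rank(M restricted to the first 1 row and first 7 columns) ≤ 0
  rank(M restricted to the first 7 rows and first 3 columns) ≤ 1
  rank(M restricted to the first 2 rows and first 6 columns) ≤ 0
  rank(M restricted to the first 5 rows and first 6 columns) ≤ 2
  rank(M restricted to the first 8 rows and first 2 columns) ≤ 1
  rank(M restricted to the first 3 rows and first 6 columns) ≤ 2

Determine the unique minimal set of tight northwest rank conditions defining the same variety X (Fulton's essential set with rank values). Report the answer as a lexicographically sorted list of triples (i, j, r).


The tightest implied rank at each (i,j), from the 20 conditions:

  R[1]: 0 0 0 0 0 0 0 0 0 0 1
  R[2]: 0 0 0 0 0 0 1 1 1 1 2
  R[3]: 1 1 1 1 1 1 2 2 2 2 3
  R[4]: 1 1 1 1 2 2 3 3 3 3 4
  R[5]: 1 1 1 1 2 2 3 3 3 4 5
  R[6]: 1 1 1 1 2 3 4 4 4 5 6
  R[7]: 1 1 1 2 3 4 5 5 5 6 7
  R[8]: 1 1 2 3 4 5 6 6 6 7 8
  R[9]: 1 2 3 4 5 6 7 7 7 8 9
  R[10]: 1 2 3 4 5 6 7 7 8 9 10
  R[11]: 1 2 3 4 5 6 7 8 9 10 11

giving w = (11, 7, 1, 5, 10, 6, 4, 3, 2, 9, 8) via Δ²R.

D(w) has 32 cells with 8 SE-corners; essential set:

[(1, 10, 0), (2, 6, 0), (5, 6, 2), (5, 9, 3), (6, 4, 1), (7, 3, 1), (8, 2, 1), (10, 8, 7)]


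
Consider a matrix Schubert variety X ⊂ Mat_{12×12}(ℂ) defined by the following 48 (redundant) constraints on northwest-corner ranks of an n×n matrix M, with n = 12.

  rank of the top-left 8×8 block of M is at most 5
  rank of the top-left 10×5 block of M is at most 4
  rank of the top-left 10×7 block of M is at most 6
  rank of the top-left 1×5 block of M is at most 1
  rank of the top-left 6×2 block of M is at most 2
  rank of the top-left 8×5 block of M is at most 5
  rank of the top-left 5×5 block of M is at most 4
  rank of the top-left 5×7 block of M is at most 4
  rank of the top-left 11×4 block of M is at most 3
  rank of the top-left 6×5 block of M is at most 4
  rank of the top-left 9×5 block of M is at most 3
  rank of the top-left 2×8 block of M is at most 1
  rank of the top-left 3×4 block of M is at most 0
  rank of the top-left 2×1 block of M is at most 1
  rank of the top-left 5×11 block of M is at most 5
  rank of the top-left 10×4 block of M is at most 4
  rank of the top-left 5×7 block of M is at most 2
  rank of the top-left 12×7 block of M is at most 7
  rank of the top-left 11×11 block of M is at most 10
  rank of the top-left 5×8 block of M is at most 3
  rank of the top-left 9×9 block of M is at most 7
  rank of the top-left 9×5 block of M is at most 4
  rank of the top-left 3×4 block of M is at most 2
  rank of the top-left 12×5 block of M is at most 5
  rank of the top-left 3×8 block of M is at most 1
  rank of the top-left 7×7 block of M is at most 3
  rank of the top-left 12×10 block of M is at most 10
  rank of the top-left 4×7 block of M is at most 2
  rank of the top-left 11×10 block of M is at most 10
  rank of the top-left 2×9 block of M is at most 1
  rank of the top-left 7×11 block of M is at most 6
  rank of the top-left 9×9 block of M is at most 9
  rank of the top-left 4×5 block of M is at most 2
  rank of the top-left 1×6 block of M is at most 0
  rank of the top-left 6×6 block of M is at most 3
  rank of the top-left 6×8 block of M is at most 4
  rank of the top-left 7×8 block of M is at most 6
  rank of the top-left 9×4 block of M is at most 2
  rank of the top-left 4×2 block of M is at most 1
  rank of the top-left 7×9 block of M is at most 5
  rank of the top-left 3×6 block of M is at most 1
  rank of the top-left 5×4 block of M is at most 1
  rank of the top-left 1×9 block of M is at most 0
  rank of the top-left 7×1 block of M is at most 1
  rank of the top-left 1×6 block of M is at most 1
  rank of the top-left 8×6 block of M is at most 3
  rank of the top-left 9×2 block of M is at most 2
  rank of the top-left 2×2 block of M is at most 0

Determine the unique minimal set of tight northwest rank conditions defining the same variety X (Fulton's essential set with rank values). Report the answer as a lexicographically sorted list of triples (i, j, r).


Recovering R(i,j) via the rank-extension bound from the 48 conditions:

  row 1: 0, 0, 0, 0, 0, 0, 0, 0, 0, 1, 1, 1
  row 2: 0, 0, 0, 0, 1, 1, 1, 1, 1, 2, 2, 2
  row 3: 0, 0, 0, 0, 1, 1, 1, 1, 2, 3, 3, 3
  row 4: 1, 1, 1, 1, 2, 2, 2, 2, 3, 4, 4, 4
  row 5: 1, 1, 1, 1, 2, 2, 2, 3, 4, 5, 5, 5
  row 6: 1, 2, 2, 2, 3, 3, 3, 4, 5, 6, 6, 6
  row 7: 1, 2, 2, 2, 3, 3, 3, 4, 5, 6, 6, 7
  row 8: 1, 2, 2, 2, 3, 3, 4, 5, 6, 7, 7, 8
  row 9: 1, 2, 2, 2, 3, 4, 5, 6, 7, 8, 8, 9
  row 10: 1, 2, 3, 3, 4, 5, 6, 7, 8, 9, 9, 10
  row 11: 1, 2, 3, 3, 4, 5, 6, 7, 8, 9, 10, 11
  row 12: 1, 2, 3, 4, 5, 6, 7, 8, 9, 10, 11, 12

second differences of R give the permutation w = (10, 5, 9, 1, 8, 2, 12, 7, 6, 3, 11, 4).

|D(w)|=36, |Ess(w)|=10:

[(1, 9, 0), (3, 4, 0), (3, 8, 1), (5, 4, 1), (5, 7, 2), (7, 7, 3), (7, 11, 6), (8, 6, 3), (9, 4, 2), (11, 4, 3)]


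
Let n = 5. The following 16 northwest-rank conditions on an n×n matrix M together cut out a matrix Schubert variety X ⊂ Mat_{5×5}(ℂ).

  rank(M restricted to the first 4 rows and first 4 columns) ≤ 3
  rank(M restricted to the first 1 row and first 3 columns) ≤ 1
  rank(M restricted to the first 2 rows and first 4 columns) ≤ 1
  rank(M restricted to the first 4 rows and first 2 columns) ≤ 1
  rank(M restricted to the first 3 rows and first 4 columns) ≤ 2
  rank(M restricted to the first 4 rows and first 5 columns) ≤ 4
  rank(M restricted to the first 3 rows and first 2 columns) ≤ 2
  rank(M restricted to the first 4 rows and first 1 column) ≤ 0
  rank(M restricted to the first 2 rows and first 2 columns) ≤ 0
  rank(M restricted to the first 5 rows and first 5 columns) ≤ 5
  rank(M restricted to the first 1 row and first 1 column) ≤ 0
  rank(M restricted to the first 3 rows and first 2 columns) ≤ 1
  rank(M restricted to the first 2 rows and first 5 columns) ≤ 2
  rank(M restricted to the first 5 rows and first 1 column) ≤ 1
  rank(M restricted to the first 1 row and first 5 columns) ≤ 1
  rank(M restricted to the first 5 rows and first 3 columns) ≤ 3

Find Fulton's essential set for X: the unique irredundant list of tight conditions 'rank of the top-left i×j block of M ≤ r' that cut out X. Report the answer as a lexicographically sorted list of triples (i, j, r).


Rank table r_w(5×5) implied by the 16 constraints:

  R[1]: 0  0  1  1  1
  R[2]: 0  0  1  1  2
  R[3]: 0  1  2  2  3
  R[4]: 0  1  2  3  4
  R[5]: 1  2  3  4  5

hence w(1..5) = (3, 5, 2, 4, 1).

|D(w)|=7, |Ess(w)|=3:

[(2, 2, 0), (2, 4, 1), (4, 1, 0)]


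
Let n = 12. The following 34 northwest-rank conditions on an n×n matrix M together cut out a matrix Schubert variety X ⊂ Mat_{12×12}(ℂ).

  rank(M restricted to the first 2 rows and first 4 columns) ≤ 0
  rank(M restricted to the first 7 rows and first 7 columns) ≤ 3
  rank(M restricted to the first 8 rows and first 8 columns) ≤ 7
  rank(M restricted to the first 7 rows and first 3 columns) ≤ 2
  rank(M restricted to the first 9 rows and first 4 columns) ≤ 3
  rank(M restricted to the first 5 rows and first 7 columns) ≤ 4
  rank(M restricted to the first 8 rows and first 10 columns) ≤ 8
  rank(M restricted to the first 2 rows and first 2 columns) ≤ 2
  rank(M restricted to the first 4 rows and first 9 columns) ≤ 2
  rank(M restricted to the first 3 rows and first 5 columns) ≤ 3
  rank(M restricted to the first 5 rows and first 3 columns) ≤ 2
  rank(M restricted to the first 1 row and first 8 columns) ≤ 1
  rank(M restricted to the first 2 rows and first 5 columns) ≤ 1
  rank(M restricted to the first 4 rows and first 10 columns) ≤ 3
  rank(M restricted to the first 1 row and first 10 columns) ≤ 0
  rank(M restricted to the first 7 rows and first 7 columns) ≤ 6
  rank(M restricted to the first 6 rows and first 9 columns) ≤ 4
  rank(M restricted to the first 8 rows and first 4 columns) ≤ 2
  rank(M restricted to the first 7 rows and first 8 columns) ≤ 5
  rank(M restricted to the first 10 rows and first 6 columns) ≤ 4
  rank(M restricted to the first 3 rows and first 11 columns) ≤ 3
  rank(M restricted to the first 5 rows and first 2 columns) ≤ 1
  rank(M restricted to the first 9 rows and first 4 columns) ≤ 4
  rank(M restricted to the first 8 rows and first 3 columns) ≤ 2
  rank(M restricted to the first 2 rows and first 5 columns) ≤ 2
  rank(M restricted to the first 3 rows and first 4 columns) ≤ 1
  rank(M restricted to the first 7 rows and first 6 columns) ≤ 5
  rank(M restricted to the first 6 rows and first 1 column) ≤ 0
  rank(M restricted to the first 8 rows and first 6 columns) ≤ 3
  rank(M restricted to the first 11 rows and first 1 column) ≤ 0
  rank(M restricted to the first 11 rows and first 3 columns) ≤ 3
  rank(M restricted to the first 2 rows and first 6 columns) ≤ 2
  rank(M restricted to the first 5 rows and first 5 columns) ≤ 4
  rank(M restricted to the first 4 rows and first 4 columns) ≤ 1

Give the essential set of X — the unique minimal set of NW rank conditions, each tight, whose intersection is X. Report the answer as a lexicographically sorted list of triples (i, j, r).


Computing R[i][j] = min implied NW-rank bound (n=12, 34 conditions):

  row 1: 0 0 0 0 0 0 0 0 0 0 1 1
  row 2: 0 0 0 0 1 1 1 1 1 1 2 2
  row 3: 0 1 1 1 2 2 2 2 2 2 3 3
  row 4: 0 1 1 1 2 2 2 2 2 3 4 4
  row 5: 0 1 2 2 3 3 3 3 3 4 5 5
  row 6: 0 1 2 2 3 3 3 4 4 5 6 6
  row 7: 0 1 2 2 3 3 3 4 5 6 7 7
  row 8: 0 1 2 2 3 3 4 5 6 7 8 8
  row 9: 0 1 2 3 4 4 5 6 7 8 9 9
  row 10: 0 1 2 3 4 4 5 6 7 8 9 10
  row 11: 0 1 2 3 4 5 6 7 8 9 10 11
  row 12: 1 2 3 4 5 6 7 8 9 10 11 12

hence w(1..12) = (11, 5, 2, 10, 3, 8, 9, 7, 4, 12, 6, 1).

Fulton essential set (9 of the 38 Rothe cells):

[(1, 10, 0), (2, 4, 0), (4, 4, 1), (4, 9, 2), (7, 7, 3), (8, 4, 2), (8, 6, 3), (10, 6, 4), (11, 1, 0)]
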